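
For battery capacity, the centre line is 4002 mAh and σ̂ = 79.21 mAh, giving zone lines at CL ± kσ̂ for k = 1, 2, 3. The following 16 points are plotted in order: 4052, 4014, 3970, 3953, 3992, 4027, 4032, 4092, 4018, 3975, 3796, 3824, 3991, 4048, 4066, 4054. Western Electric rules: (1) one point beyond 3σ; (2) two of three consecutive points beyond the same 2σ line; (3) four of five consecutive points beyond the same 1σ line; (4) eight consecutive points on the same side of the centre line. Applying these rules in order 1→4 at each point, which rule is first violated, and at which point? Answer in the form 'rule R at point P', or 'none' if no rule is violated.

Zone of each point (C = within 1σ̂, B = 1σ̂–2σ̂, A = 2σ̂–3σ̂, * = beyond 3σ̂; sign = side of CL): 1:+C, 2:+C, 3:-C, 4:-C, 5:-C, 6:+C, 7:+C, 8:+B, 9:+C, 10:-C, 11:-A, 12:-A, 13:-C, 14:+C, 15:+C, 16:+C
Rule 2 (two of three consecutive points beyond the same 2σ limit) is satisfied at point 12.

rule 2 at point 12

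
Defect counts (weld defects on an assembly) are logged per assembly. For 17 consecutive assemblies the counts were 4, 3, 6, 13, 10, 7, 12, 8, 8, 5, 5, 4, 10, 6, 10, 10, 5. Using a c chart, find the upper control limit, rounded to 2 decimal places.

15.58

c̄ = (4 + 3 + 6 + 13 + 10 + 7 + 12 + 8 + 8 + 5 + 5 + 4 + 10 + 6 + 10 + 10 + 5) / 17 = 126 / 17 = 7.4118
UCL = c̄ + 3√c̄ = 7.4118 + 3 × √7.4118 = 7.4118 + 3 × 2.7225 = 15.5791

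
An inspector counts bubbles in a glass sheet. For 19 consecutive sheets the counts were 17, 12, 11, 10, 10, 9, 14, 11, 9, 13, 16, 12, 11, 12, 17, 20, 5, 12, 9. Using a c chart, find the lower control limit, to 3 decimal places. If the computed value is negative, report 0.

c̄ = (17 + 12 + 11 + 10 + 10 + 9 + 14 + 11 + 9 + 13 + 16 + 12 + 11 + 12 + 17 + 20 + 5 + 12 + 9) / 19 = 230 / 19 = 12.1053
LCL = c̄ − 3√c̄ = 12.1053 − 3 × 3.4793 = 1.6675

1.667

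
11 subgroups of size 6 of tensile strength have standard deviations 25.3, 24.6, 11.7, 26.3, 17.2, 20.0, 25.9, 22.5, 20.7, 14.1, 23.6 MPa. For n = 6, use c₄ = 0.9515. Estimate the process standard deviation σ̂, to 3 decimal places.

s̄ = (25.3 + 24.6 + 11.7 + 26.3 + 17.2 + 20.0 + 25.9 + 22.5 + 20.7 + 14.1 + 23.6) / 11 = 21.0818
σ̂ = s̄ / c₄ = 21.0818 / 0.9515 = 22.1564

22.156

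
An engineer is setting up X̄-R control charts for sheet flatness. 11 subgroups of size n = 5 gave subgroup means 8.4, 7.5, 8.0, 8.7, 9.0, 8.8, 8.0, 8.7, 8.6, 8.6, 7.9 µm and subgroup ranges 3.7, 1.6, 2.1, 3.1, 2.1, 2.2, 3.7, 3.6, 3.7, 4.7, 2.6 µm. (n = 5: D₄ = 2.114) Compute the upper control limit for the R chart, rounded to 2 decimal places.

6.36

R̄ = (3.7 + 1.6 + 2.1 + 3.1 + 2.1 + 2.2 + 3.7 + 3.6 + 3.7 + 4.7 + 2.6) / 11 = 33.1000 / 11 = 3.0091
UCL_R = D₄·R̄ = 2.114 × 3.0091 = 6.3612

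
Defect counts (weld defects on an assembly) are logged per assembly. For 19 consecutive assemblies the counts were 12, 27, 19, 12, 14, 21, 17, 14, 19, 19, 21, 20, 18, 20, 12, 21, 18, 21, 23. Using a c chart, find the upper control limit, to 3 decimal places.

c̄ = (12 + 27 + 19 + 12 + 14 + 21 + 17 + 14 + 19 + 19 + 21 + 20 + 18 + 20 + 12 + 21 + 18 + 21 + 23) / 19 = 348 / 19 = 18.3158
UCL = c̄ + 3√c̄ = 18.3158 + 3 × √18.3158 = 18.3158 + 3 × 4.2797 = 31.1549

31.155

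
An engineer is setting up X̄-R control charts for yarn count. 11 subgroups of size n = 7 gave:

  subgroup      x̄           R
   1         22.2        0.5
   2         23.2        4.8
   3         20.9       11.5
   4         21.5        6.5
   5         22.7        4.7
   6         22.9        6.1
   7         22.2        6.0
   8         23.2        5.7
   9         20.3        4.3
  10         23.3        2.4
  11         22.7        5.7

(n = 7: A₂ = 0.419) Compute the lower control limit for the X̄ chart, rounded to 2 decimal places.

20.06

X̄̄ = (22.2 + 23.2 + 20.9 + 21.5 + 22.7 + 22.9 + 22.2 + 23.2 + 20.3 + 23.3 + 22.7) / 11 = 245.1000 / 11 = 22.2818
R̄ = (0.5 + 4.8 + 11.5 + 6.5 + 4.7 + 6.1 + 6.0 + 5.7 + 4.3 + 2.4 + 5.7) / 11 = 58.2000 / 11 = 5.2909
LCL = X̄̄ − A₂·R̄ = 22.2818 − 0.419 × 5.2909 = 20.0649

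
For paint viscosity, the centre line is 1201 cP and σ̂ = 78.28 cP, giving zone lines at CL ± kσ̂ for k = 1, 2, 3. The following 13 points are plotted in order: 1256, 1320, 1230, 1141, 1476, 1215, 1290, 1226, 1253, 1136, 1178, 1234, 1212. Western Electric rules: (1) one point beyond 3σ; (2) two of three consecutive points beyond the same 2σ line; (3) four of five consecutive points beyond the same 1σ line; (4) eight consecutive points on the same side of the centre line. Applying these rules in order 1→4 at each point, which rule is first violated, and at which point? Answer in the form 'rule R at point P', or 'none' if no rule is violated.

Zone of each point (C = within 1σ̂, B = 1σ̂–2σ̂, A = 2σ̂–3σ̂, * = beyond 3σ̂; sign = side of CL): 1:+C, 2:+B, 3:+C, 4:-C, 5:+*, 6:+C, 7:+B, 8:+C, 9:+C, 10:-C, 11:-C, 12:+C, 13:+C
Rule 1 (one point beyond the 3σ limits) is satisfied at point 5.

rule 1 at point 5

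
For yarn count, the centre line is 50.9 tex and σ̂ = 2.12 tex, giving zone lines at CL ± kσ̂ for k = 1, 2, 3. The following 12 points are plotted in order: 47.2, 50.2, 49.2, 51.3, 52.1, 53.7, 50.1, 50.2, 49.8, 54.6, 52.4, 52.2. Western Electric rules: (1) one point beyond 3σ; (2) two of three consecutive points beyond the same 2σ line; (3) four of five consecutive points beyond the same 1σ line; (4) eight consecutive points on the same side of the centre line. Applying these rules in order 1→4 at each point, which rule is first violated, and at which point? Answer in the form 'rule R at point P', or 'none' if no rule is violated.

none

Zone of each point (C = within 1σ̂, B = 1σ̂–2σ̂, A = 2σ̂–3σ̂, * = beyond 3σ̂; sign = side of CL): 1:-B, 2:-C, 3:-C, 4:+C, 5:+C, 6:+B, 7:-C, 8:-C, 9:-C, 10:+B, 11:+C, 12:+C
No rule fires across all 12 points.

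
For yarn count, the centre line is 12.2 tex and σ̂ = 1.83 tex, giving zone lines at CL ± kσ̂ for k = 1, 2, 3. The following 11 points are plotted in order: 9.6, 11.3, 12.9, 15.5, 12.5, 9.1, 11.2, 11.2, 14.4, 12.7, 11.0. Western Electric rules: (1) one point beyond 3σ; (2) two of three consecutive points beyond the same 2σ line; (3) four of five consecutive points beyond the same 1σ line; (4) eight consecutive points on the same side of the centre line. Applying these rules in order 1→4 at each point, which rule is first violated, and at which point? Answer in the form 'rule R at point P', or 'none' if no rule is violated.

none

Zone of each point (C = within 1σ̂, B = 1σ̂–2σ̂, A = 2σ̂–3σ̂, * = beyond 3σ̂; sign = side of CL): 1:-B, 2:-C, 3:+C, 4:+B, 5:+C, 6:-B, 7:-C, 8:-C, 9:+B, 10:+C, 11:-C
No rule fires across all 11 points.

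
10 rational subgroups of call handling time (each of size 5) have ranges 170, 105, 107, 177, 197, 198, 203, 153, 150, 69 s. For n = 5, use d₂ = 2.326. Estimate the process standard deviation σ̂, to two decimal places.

R̄ = (170 + 105 + 107 + 177 + 197 + 198 + 203 + 153 + 150 + 69) / 10 = 152.9000
σ̂ = R̄ / d₂ = 152.9000 / 2.326 = 65.7352

65.74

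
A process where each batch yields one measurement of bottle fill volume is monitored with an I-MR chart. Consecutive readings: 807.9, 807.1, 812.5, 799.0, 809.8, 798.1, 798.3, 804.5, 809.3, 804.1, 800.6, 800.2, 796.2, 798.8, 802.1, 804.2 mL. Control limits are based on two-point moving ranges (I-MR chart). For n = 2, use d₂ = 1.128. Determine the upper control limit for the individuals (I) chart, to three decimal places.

816.503

X̄ = (807.9 + 807.1 + 812.5 + 799.0 + 809.8 + 798.1 + 798.3 + 804.5 + 809.3 + 804.1 + 800.6 + 800.2 + 796.2 + 798.8 + 802.1 + 804.2) / 16 = 803.2938
Moving ranges: 0.8, 5.4, 13.5, 10.8, 11.7, 0.2, 6.2, 4.8, 5.2, 3.5, 0.4, 4.0, 2.6, 3.3, 2.1; M̄R̄ = 74.5000 / 15 = 4.9667
UCL = X̄ + 3·M̄R̄/d₂ = 803.2938 + 3 × 4.9667 / 1.128 = 816.5030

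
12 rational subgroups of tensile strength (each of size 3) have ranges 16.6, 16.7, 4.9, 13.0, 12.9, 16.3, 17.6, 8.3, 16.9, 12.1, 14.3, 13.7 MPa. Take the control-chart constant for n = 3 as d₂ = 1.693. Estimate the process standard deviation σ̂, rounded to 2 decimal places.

8.04

R̄ = (16.6 + 16.7 + 4.9 + 13.0 + 12.9 + 16.3 + 17.6 + 8.3 + 16.9 + 12.1 + 14.3 + 13.7) / 12 = 13.6083
σ̂ = R̄ / d₂ = 13.6083 / 1.693 = 8.0380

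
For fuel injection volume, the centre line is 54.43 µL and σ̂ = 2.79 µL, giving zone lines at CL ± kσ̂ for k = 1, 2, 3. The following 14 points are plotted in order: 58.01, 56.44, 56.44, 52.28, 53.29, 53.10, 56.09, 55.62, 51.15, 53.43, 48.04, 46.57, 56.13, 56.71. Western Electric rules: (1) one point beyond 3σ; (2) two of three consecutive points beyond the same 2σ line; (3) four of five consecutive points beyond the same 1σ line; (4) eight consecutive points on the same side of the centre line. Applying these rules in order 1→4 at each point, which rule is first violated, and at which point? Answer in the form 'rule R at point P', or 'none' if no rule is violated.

rule 2 at point 12

Zone of each point (C = within 1σ̂, B = 1σ̂–2σ̂, A = 2σ̂–3σ̂, * = beyond 3σ̂; sign = side of CL): 1:+B, 2:+C, 3:+C, 4:-C, 5:-C, 6:-C, 7:+C, 8:+C, 9:-B, 10:-C, 11:-A, 12:-A, 13:+C, 14:+C
Rule 2 (two of three consecutive points beyond the same 2σ limit) is satisfied at point 12.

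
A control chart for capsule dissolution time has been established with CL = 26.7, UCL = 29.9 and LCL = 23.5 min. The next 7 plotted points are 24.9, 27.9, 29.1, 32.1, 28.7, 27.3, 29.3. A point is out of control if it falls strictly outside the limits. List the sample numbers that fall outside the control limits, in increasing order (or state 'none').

Compare each point to [23.5, 29.9]: sample 4 = 32.1 > UCL.

4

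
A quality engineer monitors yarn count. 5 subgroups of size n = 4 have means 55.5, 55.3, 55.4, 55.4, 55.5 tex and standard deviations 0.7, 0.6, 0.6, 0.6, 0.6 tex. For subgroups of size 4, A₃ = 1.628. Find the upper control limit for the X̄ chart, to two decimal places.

56.43

X̄̄ = (55.5 + 55.3 + 55.4 + 55.4 + 55.5) / 5 = 55.4200
s̄ = (0.7 + 0.6 + 0.6 + 0.6 + 0.6) / 5 = 0.6200
UCL = X̄̄ + A₃·s̄ = 55.4200 + 1.628 × 0.6200 = 56.4294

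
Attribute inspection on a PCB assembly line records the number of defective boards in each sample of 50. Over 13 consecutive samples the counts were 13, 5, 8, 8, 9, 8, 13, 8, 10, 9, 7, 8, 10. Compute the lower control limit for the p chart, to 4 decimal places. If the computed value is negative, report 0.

p̄ = Σdᵢ / (k·n) = 116 / (13 × 50) = 0.17846
LCL = p̄ − 3·√(p̄(1−p̄)/n) = 0.17846 − 3 × 0.05415 = 0.01601

0.0160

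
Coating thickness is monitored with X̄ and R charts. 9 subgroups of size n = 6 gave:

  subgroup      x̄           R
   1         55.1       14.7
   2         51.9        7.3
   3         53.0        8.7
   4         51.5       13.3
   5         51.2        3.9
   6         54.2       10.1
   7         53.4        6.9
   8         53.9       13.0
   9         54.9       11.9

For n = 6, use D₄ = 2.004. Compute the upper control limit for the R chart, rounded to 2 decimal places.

20.00

R̄ = (14.7 + 7.3 + 8.7 + 13.3 + 3.9 + 10.1 + 6.9 + 13.0 + 11.9) / 9 = 89.8000 / 9 = 9.9778
UCL_R = D₄·R̄ = 2.004 × 9.9778 = 19.9955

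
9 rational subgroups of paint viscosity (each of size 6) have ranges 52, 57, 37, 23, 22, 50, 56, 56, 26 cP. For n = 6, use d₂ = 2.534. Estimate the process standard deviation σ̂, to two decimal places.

16.62

R̄ = (52 + 57 + 37 + 23 + 22 + 50 + 56 + 56 + 26) / 9 = 42.1111
σ̂ = R̄ / d₂ = 42.1111 / 2.534 = 16.6184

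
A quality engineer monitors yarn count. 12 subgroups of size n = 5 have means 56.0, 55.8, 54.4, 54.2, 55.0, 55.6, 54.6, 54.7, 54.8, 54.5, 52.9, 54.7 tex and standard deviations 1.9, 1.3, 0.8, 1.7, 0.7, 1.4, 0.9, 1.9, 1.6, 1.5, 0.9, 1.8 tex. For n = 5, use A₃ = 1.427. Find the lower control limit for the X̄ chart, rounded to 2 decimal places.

52.82

X̄̄ = (56.0 + 55.8 + 54.4 + 54.2 + 55.0 + 55.6 + 54.6 + 54.7 + 54.8 + 54.5 + 52.9 + 54.7) / 12 = 54.7667
s̄ = (1.9 + 1.3 + 0.8 + 1.7 + 0.7 + 1.4 + 0.9 + 1.9 + 1.6 + 1.5 + 0.9 + 1.8) / 12 = 1.3667
LCL = X̄̄ − A₃·s̄ = 54.7667 − 1.427 × 1.3667 = 52.8164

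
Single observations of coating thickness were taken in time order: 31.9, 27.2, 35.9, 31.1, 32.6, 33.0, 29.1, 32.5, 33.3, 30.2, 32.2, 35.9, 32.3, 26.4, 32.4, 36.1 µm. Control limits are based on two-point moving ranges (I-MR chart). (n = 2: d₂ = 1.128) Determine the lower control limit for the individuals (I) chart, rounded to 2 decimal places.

X̄ = (31.9 + 27.2 + 35.9 + 31.1 + 32.6 + 33.0 + 29.1 + 32.5 + 33.3 + 30.2 + 32.2 + 35.9 + 32.3 + 26.4 + 32.4 + 36.1) / 16 = 32.0063
Moving ranges: 4.7, 8.7, 4.8, 1.5, 0.4, 3.9, 3.4, 0.8, 3.1, 2.0, 3.7, 3.6, 5.9, 6.0, 3.7; M̄R̄ = 56.2000 / 15 = 3.7467
LCL = X̄ − 3·M̄R̄/d₂ = 32.0063 − 3 × 3.7467 / 1.128 = 22.0417

22.04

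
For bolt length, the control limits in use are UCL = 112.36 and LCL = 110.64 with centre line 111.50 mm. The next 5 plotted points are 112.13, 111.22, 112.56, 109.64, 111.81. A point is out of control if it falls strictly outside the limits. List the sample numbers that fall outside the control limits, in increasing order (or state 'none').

Compare each point to [110.64, 112.36]: sample 3 = 112.56 > UCL; sample 4 = 109.64 < LCL.

3, 4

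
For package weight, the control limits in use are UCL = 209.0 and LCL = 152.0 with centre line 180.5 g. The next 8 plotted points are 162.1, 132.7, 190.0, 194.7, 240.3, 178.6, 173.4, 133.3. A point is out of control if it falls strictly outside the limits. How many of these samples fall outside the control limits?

3

Compare each point to [152.0, 209.0]: sample 2 = 132.7 < LCL; sample 5 = 240.3 > UCL; sample 8 = 133.3 < LCL.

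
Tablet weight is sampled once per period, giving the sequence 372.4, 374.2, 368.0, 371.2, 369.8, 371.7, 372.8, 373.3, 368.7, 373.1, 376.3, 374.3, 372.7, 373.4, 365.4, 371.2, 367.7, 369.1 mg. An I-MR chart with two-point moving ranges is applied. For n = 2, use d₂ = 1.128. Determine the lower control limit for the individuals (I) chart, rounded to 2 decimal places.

X̄ = (372.4 + 374.2 + 368.0 + 371.2 + 369.8 + 371.7 + 372.8 + 373.3 + 368.7 + 373.1 + 376.3 + 374.3 + 372.7 + 373.4 + 365.4 + 371.2 + 367.7 + 369.1) / 18 = 371.4056
Moving ranges: 1.8, 6.2, 3.2, 1.4, 1.9, 1.1, 0.5, 4.6, 4.4, 3.2, 2.0, 1.6, 0.7, 8.0, 5.8, 3.5, 1.4; M̄R̄ = 51.3000 / 17 = 3.0176
LCL = X̄ − 3·M̄R̄/d₂ = 371.4056 − 3 × 3.0176 / 1.128 = 363.3799

363.38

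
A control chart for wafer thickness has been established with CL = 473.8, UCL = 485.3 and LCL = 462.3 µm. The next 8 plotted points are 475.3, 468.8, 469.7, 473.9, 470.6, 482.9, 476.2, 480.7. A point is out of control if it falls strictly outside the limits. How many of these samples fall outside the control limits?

All 8 points lie within [462.3, 485.3].

0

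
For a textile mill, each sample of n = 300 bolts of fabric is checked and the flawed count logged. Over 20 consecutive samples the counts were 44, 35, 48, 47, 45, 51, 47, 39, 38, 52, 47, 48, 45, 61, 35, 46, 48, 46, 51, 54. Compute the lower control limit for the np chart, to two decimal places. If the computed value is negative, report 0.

27.57

p̄ = Σdᵢ / (k·n) = 927 / (20 × 300) = 0.15450
LCL = np̄ − 3·√(np̄(1−p̄)) = 46.3500 − 3 × 6.2601 = 27.5697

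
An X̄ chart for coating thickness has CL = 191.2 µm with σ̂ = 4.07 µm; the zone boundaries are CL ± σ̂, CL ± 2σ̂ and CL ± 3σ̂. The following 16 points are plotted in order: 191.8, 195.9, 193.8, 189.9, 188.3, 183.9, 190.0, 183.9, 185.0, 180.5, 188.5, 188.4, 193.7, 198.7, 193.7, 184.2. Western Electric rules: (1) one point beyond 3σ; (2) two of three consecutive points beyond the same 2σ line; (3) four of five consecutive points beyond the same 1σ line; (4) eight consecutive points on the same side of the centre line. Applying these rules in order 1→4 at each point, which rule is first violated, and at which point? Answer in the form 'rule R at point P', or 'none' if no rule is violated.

Zone of each point (C = within 1σ̂, B = 1σ̂–2σ̂, A = 2σ̂–3σ̂, * = beyond 3σ̂; sign = side of CL): 1:+C, 2:+B, 3:+C, 4:-C, 5:-C, 6:-B, 7:-C, 8:-B, 9:-B, 10:-A, 11:-C, 12:-C, 13:+C, 14:+B, 15:+C, 16:-B
Rule 3 (four of five consecutive points beyond the same 1σ limit) is satisfied at point 10.

rule 3 at point 10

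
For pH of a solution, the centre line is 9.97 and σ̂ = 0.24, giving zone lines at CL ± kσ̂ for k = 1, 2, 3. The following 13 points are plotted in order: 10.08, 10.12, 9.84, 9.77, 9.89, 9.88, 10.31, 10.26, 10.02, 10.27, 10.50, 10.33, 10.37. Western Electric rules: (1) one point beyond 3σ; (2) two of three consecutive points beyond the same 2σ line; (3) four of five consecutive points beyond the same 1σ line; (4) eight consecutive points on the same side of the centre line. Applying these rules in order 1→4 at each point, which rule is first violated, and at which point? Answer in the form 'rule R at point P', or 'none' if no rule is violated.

rule 3 at point 11

Zone of each point (C = within 1σ̂, B = 1σ̂–2σ̂, A = 2σ̂–3σ̂, * = beyond 3σ̂; sign = side of CL): 1:+C, 2:+C, 3:-C, 4:-C, 5:-C, 6:-C, 7:+B, 8:+B, 9:+C, 10:+B, 11:+A, 12:+B, 13:+B
Rule 3 (four of five consecutive points beyond the same 1σ limit) is satisfied at point 11.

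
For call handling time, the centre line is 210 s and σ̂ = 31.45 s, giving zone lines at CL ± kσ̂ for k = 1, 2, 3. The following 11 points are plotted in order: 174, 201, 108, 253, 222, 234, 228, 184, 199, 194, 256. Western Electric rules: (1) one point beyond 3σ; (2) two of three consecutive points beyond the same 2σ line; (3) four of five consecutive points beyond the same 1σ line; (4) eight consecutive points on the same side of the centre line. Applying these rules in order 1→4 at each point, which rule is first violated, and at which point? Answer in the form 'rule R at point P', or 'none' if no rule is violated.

rule 1 at point 3

Zone of each point (C = within 1σ̂, B = 1σ̂–2σ̂, A = 2σ̂–3σ̂, * = beyond 3σ̂; sign = side of CL): 1:-B, 2:-C, 3:-*, 4:+B, 5:+C, 6:+C, 7:+C, 8:-C, 9:-C, 10:-C, 11:+B
Rule 1 (one point beyond the 3σ limits) is satisfied at point 3.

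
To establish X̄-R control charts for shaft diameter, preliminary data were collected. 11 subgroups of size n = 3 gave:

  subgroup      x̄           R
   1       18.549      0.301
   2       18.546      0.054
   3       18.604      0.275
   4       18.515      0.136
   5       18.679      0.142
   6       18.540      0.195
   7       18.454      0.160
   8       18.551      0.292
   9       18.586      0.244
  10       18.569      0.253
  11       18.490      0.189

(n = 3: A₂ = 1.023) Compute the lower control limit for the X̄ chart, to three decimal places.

18.345

X̄̄ = (18.549 + 18.546 + 18.604 + 18.515 + 18.679 + 18.540 + 18.454 + 18.551 + 18.586 + 18.569 + 18.490) / 11 = 204.0830 / 11 = 18.5530
R̄ = (0.301 + 0.054 + 0.275 + 0.136 + 0.142 + 0.195 + 0.160 + 0.292 + 0.244 + 0.253 + 0.189) / 11 = 2.2410 / 11 = 0.2037
LCL = X̄̄ − A₂·R̄ = 18.5530 − 1.023 × 0.2037 = 18.3446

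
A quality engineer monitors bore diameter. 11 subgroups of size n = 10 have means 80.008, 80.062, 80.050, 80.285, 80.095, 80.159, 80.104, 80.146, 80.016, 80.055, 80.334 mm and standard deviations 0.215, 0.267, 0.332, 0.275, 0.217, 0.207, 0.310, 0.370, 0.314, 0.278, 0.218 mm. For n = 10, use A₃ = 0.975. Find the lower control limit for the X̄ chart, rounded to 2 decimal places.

79.85

X̄̄ = (80.008 + 80.062 + 80.050 + 80.285 + 80.095 + 80.159 + 80.104 + 80.146 + 80.016 + 80.055 + 80.334) / 11 = 80.1195
s̄ = (0.215 + 0.267 + 0.332 + 0.275 + 0.217 + 0.207 + 0.310 + 0.370 + 0.314 + 0.278 + 0.218) / 11 = 0.2730
LCL = X̄̄ − A₃·s̄ = 80.1195 − 0.975 × 0.2730 = 79.8533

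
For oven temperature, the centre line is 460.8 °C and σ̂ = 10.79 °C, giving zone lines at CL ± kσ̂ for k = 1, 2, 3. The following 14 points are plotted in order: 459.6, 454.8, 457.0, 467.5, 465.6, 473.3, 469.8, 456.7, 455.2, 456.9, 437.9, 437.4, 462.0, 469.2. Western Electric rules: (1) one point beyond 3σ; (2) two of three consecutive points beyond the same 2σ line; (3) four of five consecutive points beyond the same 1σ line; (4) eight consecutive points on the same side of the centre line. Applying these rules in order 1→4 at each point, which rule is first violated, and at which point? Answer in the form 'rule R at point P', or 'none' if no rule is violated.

Zone of each point (C = within 1σ̂, B = 1σ̂–2σ̂, A = 2σ̂–3σ̂, * = beyond 3σ̂; sign = side of CL): 1:-C, 2:-C, 3:-C, 4:+C, 5:+C, 6:+B, 7:+C, 8:-C, 9:-C, 10:-C, 11:-A, 12:-A, 13:+C, 14:+C
Rule 2 (two of three consecutive points beyond the same 2σ limit) is satisfied at point 12.

rule 2 at point 12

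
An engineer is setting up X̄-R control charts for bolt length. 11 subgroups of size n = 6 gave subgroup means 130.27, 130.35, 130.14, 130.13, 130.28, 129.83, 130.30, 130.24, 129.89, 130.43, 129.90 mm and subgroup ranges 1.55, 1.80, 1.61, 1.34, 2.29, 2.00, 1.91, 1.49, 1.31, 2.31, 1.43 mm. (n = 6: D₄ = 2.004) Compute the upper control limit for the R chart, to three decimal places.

3.469

R̄ = (1.55 + 1.80 + 1.61 + 1.34 + 2.29 + 2.00 + 1.91 + 1.49 + 1.31 + 2.31 + 1.43) / 11 = 19.0400 / 11 = 1.7309
UCL_R = D₄·R̄ = 2.004 × 1.7309 = 3.4687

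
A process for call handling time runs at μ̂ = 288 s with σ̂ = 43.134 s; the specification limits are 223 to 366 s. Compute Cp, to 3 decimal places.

Cp = (USL − LSL) / (6σ̂) = (366 − 223) / (6 × 43.134) = 143.0000 / 258.8040 = 0.5525

0.553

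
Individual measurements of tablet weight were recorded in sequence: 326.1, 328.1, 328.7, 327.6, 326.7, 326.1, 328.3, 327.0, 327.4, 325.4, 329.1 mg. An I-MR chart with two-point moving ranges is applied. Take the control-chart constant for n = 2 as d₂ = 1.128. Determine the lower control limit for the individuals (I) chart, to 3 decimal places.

X̄ = (326.1 + 328.1 + 328.7 + 327.6 + 326.7 + 326.1 + 328.3 + 327.0 + 327.4 + 325.4 + 329.1) / 11 = 327.3182
Moving ranges: 2.0, 0.6, 1.1, 0.9, 0.6, 2.2, 1.3, 0.4, 2.0, 3.7; M̄R̄ = 14.8000 / 10 = 1.4800
LCL = X̄ − 3·M̄R̄/d₂ = 327.3182 − 3 × 1.4800 / 1.128 = 323.3820

323.382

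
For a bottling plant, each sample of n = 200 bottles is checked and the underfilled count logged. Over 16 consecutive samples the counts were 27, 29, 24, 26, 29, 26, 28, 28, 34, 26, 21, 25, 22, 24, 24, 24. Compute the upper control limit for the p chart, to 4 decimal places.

0.2017

p̄ = Σdᵢ / (k·n) = 417 / (16 × 200) = 0.13031
UCL = p̄ + 3·√(p̄(1−p̄)/n) = 0.13031 + 3 × √(0.13031×0.86969/200) = 0.13031 + 3 × 0.02380 = 0.20173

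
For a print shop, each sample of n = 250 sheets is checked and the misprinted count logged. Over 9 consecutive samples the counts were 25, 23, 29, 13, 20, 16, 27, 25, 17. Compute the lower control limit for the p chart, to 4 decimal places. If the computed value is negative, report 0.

p̄ = Σdᵢ / (k·n) = 195 / (9 × 250) = 0.08667
LCL = p̄ − 3·√(p̄(1−p̄)/n) = 0.08667 − 3 × 0.01779 = 0.03329

0.0333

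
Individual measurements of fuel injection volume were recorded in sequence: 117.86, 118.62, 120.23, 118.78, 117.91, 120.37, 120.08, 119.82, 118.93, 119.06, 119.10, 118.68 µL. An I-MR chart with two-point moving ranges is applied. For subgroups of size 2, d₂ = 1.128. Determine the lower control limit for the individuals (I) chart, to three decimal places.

X̄ = (117.86 + 118.62 + 120.23 + 118.78 + 117.91 + 120.37 + 120.08 + 119.82 + 118.93 + 119.06 + 119.10 + 118.68) / 12 = 119.1200
Moving ranges: 0.76, 1.61, 1.45, 0.87, 2.46, 0.29, 0.26, 0.89, 0.13, 0.04, 0.42; M̄R̄ = 9.1800 / 11 = 0.8345
LCL = X̄ − 3·M̄R̄/d₂ = 119.1200 − 3 × 0.8345 / 1.128 = 116.9005

116.900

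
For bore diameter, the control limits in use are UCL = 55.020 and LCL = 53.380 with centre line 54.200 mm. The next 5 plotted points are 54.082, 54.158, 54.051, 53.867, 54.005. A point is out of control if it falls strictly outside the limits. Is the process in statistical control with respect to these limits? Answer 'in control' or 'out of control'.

All 5 points lie within [53.380, 55.020].

in control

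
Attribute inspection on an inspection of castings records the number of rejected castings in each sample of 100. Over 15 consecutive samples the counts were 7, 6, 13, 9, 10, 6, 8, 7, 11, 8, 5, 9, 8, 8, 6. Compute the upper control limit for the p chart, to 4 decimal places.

p̄ = Σdᵢ / (k·n) = 121 / (15 × 100) = 0.08067
UCL = p̄ + 3·√(p̄(1−p̄)/n) = 0.08067 + 3 × √(0.08067×0.91933/100) = 0.08067 + 3 × 0.02723 = 0.16236

0.1624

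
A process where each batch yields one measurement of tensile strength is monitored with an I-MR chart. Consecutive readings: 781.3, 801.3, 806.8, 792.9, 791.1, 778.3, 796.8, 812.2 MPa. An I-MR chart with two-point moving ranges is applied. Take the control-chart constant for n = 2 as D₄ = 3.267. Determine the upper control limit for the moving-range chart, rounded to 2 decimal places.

41.02

Moving ranges: 20.0, 5.5, 13.9, 1.8, 12.8, 18.5, 15.4; M̄R̄ = 87.9000 / 7 = 12.5571
UCL_MR = D₄·M̄R̄ = 3.267 × 12.5571 = 41.0242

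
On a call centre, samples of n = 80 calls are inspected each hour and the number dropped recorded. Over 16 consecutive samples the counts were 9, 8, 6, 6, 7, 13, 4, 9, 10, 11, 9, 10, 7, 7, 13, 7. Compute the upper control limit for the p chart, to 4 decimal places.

p̄ = Σdᵢ / (k·n) = 136 / (16 × 80) = 0.10625
UCL = p̄ + 3·√(p̄(1−p̄)/n) = 0.10625 + 3 × √(0.10625×0.89375/80) = 0.10625 + 3 × 0.03445 = 0.20961

0.2096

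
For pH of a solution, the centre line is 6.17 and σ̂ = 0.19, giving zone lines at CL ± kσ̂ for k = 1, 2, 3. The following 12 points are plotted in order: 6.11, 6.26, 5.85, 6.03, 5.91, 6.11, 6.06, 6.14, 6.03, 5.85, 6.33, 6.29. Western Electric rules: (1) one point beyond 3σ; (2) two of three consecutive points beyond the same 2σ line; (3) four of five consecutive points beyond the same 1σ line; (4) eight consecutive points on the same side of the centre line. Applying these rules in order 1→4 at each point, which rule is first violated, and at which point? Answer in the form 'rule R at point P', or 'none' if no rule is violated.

rule 4 at point 10

Zone of each point (C = within 1σ̂, B = 1σ̂–2σ̂, A = 2σ̂–3σ̂, * = beyond 3σ̂; sign = side of CL): 1:-C, 2:+C, 3:-B, 4:-C, 5:-B, 6:-C, 7:-C, 8:-C, 9:-C, 10:-B, 11:+C, 12:+C
Rule 4 (eight consecutive points on the same side of the centre line) is satisfied at point 10.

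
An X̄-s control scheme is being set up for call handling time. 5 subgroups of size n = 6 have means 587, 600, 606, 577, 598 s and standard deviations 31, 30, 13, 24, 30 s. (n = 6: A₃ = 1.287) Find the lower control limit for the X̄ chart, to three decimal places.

560.653

X̄̄ = (587 + 600 + 606 + 577 + 598) / 5 = 593.6000
s̄ = (31 + 30 + 13 + 24 + 30) / 5 = 25.6000
LCL = X̄̄ − A₃·s̄ = 593.6000 − 1.287 × 25.6000 = 560.6528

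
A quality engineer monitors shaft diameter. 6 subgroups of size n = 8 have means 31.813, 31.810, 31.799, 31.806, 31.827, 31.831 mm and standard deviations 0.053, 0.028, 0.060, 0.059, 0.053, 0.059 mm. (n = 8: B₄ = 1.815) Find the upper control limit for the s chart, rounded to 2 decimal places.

0.09

s̄ = (0.053 + 0.028 + 0.060 + 0.059 + 0.053 + 0.059) / 6 = 0.0520
UCL_s = B₄·s̄ = 1.815 × 0.0520 = 0.0944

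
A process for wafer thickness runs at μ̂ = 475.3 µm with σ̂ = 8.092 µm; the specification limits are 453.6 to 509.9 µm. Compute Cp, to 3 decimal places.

1.160

Cp = (USL − LSL) / (6σ̂) = (509.9 − 453.6) / (6 × 8.092) = 56.3000 / 48.5520 = 1.1596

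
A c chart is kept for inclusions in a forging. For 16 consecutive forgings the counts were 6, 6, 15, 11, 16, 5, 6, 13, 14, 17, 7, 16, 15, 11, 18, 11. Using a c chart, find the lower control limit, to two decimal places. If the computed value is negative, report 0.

1.43

c̄ = (6 + 6 + 15 + 11 + 16 + 5 + 6 + 13 + 14 + 17 + 7 + 16 + 15 + 11 + 18 + 11) / 16 = 187 / 16 = 11.6875
LCL = c̄ − 3√c̄ = 11.6875 − 3 × 3.4187 = 1.4314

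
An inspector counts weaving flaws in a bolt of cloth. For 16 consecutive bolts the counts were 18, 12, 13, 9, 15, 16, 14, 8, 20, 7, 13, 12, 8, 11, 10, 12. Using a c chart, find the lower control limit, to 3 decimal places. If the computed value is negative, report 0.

1.822

c̄ = (18 + 12 + 13 + 9 + 15 + 16 + 14 + 8 + 20 + 7 + 13 + 12 + 8 + 11 + 10 + 12) / 16 = 198 / 16 = 12.3750
LCL = c̄ − 3√c̄ = 12.3750 − 3 × 3.5178 = 1.8216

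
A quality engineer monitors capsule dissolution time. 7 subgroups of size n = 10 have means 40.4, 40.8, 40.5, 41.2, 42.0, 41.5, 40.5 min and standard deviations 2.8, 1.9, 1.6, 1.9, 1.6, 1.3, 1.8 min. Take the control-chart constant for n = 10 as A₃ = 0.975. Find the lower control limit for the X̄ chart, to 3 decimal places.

X̄̄ = (40.4 + 40.8 + 40.5 + 41.2 + 42.0 + 41.5 + 40.5) / 7 = 40.9857
s̄ = (2.8 + 1.9 + 1.6 + 1.9 + 1.6 + 1.3 + 1.8) / 7 = 1.8429
LCL = X̄̄ − A₃·s̄ = 40.9857 − 0.975 × 1.8429 = 39.1889

39.189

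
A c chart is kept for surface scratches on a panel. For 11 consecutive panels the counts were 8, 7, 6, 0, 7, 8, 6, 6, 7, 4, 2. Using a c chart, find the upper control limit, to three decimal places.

12.610

c̄ = (8 + 7 + 6 + 0 + 7 + 8 + 6 + 6 + 7 + 4 + 2) / 11 = 61 / 11 = 5.5455
UCL = c̄ + 3√c̄ = 5.5455 + 3 × √5.5455 = 5.5455 + 3 × 2.3549 = 12.6101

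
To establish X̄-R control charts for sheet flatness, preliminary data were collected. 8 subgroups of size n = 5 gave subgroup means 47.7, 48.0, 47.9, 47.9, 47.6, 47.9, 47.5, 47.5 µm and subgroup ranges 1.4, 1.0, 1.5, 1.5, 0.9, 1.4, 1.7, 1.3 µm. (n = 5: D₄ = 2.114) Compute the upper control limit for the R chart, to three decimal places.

2.827

R̄ = (1.4 + 1.0 + 1.5 + 1.5 + 0.9 + 1.4 + 1.7 + 1.3) / 8 = 10.7000 / 8 = 1.3375
UCL_R = D₄·R̄ = 2.114 × 1.3375 = 2.8275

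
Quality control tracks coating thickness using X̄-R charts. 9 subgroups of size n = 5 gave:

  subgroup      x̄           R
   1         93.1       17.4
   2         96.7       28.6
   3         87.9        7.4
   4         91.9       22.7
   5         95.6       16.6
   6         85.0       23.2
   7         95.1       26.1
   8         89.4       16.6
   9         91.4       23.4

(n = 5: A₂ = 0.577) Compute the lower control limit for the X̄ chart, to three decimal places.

80.121

X̄̄ = (93.1 + 96.7 + 87.9 + 91.9 + 95.6 + 85.0 + 95.1 + 89.4 + 91.4) / 9 = 826.1000 / 9 = 91.7889
R̄ = (17.4 + 28.6 + 7.4 + 22.7 + 16.6 + 23.2 + 26.1 + 16.6 + 23.4) / 9 = 182.0000 / 9 = 20.2222
LCL = X̄̄ − A₂·R̄ = 91.7889 − 0.577 × 20.2222 = 80.1207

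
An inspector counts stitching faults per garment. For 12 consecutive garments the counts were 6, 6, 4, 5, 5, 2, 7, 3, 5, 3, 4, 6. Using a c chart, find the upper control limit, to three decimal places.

c̄ = (6 + 6 + 4 + 5 + 5 + 2 + 7 + 3 + 5 + 3 + 4 + 6) / 12 = 56 / 12 = 4.6667
UCL = c̄ + 3√c̄ = 4.6667 + 3 × √4.6667 = 4.6667 + 3 × 2.1602 = 11.1474

11.147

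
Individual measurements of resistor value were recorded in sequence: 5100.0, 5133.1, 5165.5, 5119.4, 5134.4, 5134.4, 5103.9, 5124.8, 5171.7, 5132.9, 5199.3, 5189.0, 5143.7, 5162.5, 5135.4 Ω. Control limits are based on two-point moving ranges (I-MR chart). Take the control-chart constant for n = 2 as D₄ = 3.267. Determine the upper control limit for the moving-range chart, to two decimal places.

Moving ranges: 33.1, 32.4, 46.1, 15.0, 0.0, 30.5, 20.9, 46.9, 38.8, 66.4, 10.3, 45.3, 18.8, 27.1; M̄R̄ = 431.6000 / 14 = 30.8286
UCL_MR = D₄·M̄R̄ = 3.267 × 30.8286 = 100.7169

100.72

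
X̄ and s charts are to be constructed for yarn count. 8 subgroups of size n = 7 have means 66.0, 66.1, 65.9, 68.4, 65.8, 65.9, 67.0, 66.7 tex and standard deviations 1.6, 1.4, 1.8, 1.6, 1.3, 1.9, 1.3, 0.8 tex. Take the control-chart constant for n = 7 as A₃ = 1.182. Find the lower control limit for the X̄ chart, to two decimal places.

X̄̄ = (66.0 + 66.1 + 65.9 + 68.4 + 65.8 + 65.9 + 67.0 + 66.7) / 8 = 66.4750
s̄ = (1.6 + 1.4 + 1.8 + 1.6 + 1.3 + 1.9 + 1.3 + 0.8) / 8 = 1.4625
LCL = X̄̄ − A₃·s̄ = 66.4750 − 1.182 × 1.4625 = 64.7463

64.75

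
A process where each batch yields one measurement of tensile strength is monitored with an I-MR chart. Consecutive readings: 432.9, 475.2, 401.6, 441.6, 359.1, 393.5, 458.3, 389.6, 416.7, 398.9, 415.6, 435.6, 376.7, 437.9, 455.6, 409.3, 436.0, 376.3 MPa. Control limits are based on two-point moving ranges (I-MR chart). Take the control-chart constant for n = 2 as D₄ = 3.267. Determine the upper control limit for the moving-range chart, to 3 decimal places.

Moving ranges: 42.3, 73.6, 40.0, 82.5, 34.4, 64.8, 68.7, 27.1, 17.8, 16.7, 20.0, 58.9, 61.2, 17.7, 46.3, 26.7, 59.7; M̄R̄ = 758.4000 / 17 = 44.6118
UCL_MR = D₄·M̄R̄ = 3.267 × 44.6118 = 145.7466

145.747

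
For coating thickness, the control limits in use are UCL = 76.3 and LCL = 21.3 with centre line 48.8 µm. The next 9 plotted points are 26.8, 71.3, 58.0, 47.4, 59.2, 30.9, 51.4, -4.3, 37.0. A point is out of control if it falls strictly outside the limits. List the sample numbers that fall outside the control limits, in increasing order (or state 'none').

Compare each point to [21.3, 76.3]: sample 8 = -4.3 < LCL.

8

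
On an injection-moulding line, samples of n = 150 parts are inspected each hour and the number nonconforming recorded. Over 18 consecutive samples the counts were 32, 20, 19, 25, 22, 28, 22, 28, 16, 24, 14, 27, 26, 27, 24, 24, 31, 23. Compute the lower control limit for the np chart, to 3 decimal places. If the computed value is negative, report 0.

p̄ = Σdᵢ / (k·n) = 432 / (18 × 150) = 0.16000
LCL = np̄ − 3·√(np̄(1−p̄)) = 24.0000 − 3 × 4.4900 = 10.5300

10.530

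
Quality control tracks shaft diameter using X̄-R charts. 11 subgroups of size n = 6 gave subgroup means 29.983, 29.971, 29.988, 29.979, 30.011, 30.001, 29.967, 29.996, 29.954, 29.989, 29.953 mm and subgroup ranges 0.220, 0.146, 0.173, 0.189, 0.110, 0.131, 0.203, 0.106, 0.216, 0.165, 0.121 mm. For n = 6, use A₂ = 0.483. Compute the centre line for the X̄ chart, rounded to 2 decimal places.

X̄̄ = (29.983 + 29.971 + 29.988 + 29.979 + 30.011 + 30.001 + 29.967 + 29.996 + 29.954 + 29.989 + 29.953) / 11 = 329.7920 / 11 = 29.9811
CL = X̄̄ = 29.9811

29.98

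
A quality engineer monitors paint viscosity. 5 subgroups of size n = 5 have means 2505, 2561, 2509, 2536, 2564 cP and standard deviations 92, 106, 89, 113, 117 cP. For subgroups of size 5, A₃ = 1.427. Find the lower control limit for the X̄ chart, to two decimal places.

X̄̄ = (2505 + 2561 + 2509 + 2536 + 2564) / 5 = 2535.0000
s̄ = (92 + 106 + 89 + 113 + 117) / 5 = 103.4000
LCL = X̄̄ − A₃·s̄ = 2535.0000 − 1.427 × 103.4000 = 2387.4482

2387.45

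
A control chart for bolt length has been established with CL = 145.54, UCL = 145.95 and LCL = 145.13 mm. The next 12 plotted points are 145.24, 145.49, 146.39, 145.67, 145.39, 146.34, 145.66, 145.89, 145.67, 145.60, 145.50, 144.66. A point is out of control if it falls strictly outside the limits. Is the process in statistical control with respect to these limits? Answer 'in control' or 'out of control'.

Compare each point to [145.13, 145.95]: sample 3 = 146.39 > UCL; sample 6 = 146.34 > UCL; sample 12 = 144.66 < LCL.

out of control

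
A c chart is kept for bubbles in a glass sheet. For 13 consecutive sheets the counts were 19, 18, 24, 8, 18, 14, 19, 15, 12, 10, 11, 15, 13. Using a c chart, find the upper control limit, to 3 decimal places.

c̄ = (19 + 18 + 24 + 8 + 18 + 14 + 19 + 15 + 12 + 10 + 11 + 15 + 13) / 13 = 196 / 13 = 15.0769
UCL = c̄ + 3√c̄ = 15.0769 + 3 × √15.0769 = 15.0769 + 3 × 3.8829 = 26.7256

26.726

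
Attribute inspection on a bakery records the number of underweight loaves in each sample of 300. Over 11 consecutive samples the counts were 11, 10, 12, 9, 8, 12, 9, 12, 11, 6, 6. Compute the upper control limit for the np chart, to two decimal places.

p̄ = Σdᵢ / (k·n) = 106 / (11 × 300) = 0.03212
UCL = np̄ + 3·√(np̄(1−p̄)) = 9.6364 + 3 × √(9.6364×0.96788) = 9.6364 + 3 × 3.0540 = 18.7983

18.80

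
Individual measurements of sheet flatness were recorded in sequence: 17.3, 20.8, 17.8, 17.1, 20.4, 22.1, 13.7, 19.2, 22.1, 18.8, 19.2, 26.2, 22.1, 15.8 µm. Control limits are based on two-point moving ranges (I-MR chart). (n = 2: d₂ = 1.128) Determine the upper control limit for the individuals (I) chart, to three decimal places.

X̄ = (17.3 + 20.8 + 17.8 + 17.1 + 20.4 + 22.1 + 13.7 + 19.2 + 22.1 + 18.8 + 19.2 + 26.2 + 22.1 + 15.8) / 14 = 19.4714
Moving ranges: 3.5, 3.0, 0.7, 3.3, 1.7, 8.4, 5.5, 2.9, 3.3, 0.4, 7.0, 4.1, 6.3; M̄R̄ = 50.1000 / 13 = 3.8538
UCL = X̄ + 3·M̄R̄/d₂ = 19.4714 + 3 × 3.8538 / 1.128 = 29.7210

29.721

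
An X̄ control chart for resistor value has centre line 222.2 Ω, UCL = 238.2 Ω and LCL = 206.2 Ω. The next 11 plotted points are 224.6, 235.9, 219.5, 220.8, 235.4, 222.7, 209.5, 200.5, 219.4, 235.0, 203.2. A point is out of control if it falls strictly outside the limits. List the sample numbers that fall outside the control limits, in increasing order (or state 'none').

Compare each point to [206.2, 238.2]: sample 8 = 200.5 < LCL; sample 11 = 203.2 < LCL.

8, 11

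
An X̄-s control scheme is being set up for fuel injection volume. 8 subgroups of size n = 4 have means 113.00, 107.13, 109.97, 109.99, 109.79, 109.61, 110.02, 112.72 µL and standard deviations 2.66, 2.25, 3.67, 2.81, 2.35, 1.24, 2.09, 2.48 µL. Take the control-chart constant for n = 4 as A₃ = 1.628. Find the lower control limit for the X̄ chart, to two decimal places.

X̄̄ = (113.00 + 107.13 + 109.97 + 109.99 + 109.79 + 109.61 + 110.02 + 112.72) / 8 = 110.2788
s̄ = (2.66 + 2.25 + 3.67 + 2.81 + 2.35 + 1.24 + 2.09 + 2.48) / 8 = 2.4438
LCL = X̄̄ − A₃·s̄ = 110.2788 − 1.628 × 2.4438 = 106.3003

106.30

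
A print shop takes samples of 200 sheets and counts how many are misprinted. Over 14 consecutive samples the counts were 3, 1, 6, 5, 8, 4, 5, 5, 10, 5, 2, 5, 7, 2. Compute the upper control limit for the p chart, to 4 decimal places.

p̄ = Σdᵢ / (k·n) = 68 / (14 × 200) = 0.02429
UCL = p̄ + 3·√(p̄(1−p̄)/n) = 0.02429 + 3 × √(0.02429×0.97571/200) = 0.02429 + 3 × 0.01088 = 0.05694

0.0569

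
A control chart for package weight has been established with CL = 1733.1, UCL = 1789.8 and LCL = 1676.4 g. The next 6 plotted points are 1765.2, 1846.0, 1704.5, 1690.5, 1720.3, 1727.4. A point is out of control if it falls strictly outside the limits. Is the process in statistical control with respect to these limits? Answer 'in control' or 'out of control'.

out of control

Compare each point to [1676.4, 1789.8]: sample 2 = 1846.0 > UCL.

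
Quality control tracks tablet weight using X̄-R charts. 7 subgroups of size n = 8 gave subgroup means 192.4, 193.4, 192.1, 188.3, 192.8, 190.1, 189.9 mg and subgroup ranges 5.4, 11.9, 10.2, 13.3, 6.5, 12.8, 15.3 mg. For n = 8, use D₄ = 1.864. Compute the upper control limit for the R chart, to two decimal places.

R̄ = (5.4 + 11.9 + 10.2 + 13.3 + 6.5 + 12.8 + 15.3) / 7 = 75.4000 / 7 = 10.7714
UCL_R = D₄·R̄ = 1.864 × 10.7714 = 20.0779

20.08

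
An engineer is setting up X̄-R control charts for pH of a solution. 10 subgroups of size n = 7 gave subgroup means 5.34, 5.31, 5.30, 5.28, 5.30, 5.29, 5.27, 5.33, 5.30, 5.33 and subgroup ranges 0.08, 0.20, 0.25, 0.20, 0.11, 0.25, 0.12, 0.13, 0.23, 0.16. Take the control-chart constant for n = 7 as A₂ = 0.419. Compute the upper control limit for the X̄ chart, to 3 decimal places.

X̄̄ = (5.34 + 5.31 + 5.30 + 5.28 + 5.30 + 5.29 + 5.27 + 5.33 + 5.30 + 5.33) / 10 = 53.0500 / 10 = 5.3050
R̄ = (0.08 + 0.20 + 0.25 + 0.20 + 0.11 + 0.25 + 0.12 + 0.13 + 0.23 + 0.16) / 10 = 1.7300 / 10 = 0.1730
UCL = X̄̄ + A₂·R̄ = 5.3050 + 0.419 × 0.1730 = 5.3775

5.377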